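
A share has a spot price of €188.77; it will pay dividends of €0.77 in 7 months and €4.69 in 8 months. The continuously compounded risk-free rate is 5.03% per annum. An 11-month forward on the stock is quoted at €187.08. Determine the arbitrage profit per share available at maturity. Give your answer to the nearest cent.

€5.07 per share

PV(dividends) I = 0.77·e^(−0.0503·7/12) + 4.69·e^(−0.0503·8/12) = 5.2831
Fair forward F* = (S − I)·e^(rT) = (188.77 − 5.2831)·e^0.046108 = 183.4869 × 1.047188 = 192.1453
Market €187.08 < fair 192.1453: forward underpriced → reverse cash-and-carry (short the stock, invest proceeds at r, pay the dividends, go long the forward).
Profit at T = |F_mkt − F*| = |187.08 − 192.1453| = €5.07 per share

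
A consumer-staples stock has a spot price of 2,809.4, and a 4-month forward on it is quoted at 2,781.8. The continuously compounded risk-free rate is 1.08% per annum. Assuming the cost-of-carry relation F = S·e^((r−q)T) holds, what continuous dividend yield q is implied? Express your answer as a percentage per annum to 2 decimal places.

From F = S·e^((r−q)T): (r − q) = ln(F/S)/T
ln(2781.8/2809.4) = ln(0.990176) = -0.009873
(r − q) = -0.009873 / (4/12) = -0.029619
q = r − ln(F/S)/T = 0.0108 + 0.029619 = 0.040419
q = 4.04%

4.04%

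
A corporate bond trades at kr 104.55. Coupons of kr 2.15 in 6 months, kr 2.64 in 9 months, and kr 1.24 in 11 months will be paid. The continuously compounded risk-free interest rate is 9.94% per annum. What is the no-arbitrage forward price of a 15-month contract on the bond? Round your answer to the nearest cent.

kr 112.01

PV(coupons) I = 2.15·e^(−0.0994·6/12) + 2.64·e^(−0.0994·9/12) + 1.24·e^(−0.0994·11/12)
I = 2.0458 + 2.4503 + 1.1320 = 5.6281
F = (S − I)·e^(rT) = (104.55 − 5.6281) · e^(0.0994·15/12)
= 98.9219 · e^0.124250 = 98.9219 × 1.132299 = kr 112.01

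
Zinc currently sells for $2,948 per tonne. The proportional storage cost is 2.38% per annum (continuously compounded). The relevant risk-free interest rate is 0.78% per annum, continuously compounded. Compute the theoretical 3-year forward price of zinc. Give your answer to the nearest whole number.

$3,241 per tonne

Net carry = r + u − y = 0.0078 + 0.0238 − 0.0000 = 0.0316
F = S·e^((r+u−y)T) = 2948 · e^(0.0316 × 3) = 2948 · e^0.094800
= 2948 × 1.099439 = $3,241 per tonne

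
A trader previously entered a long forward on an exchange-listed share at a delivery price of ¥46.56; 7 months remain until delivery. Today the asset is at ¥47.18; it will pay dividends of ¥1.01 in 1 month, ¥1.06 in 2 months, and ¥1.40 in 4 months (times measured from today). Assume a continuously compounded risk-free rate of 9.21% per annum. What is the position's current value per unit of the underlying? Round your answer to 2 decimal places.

PV(remaining dividends) I = 1.01·e^(−0.0921·1/12) + 1.06·e^(−0.0921·2/12) + 1.40·e^(−0.0921·4/12) = 3.4038
Current forward F = (S − I)·e^(rT) = (47.18 − 3.4038)·e^(0.0921·7/12) = 43.7762 × 1.055194 = 46.1924
Value (long) = (F − K)·e^(−rT) = (46.1924 − 46.56) × 0.947693 = -0.3484
Value = -¥0.35

-¥0.35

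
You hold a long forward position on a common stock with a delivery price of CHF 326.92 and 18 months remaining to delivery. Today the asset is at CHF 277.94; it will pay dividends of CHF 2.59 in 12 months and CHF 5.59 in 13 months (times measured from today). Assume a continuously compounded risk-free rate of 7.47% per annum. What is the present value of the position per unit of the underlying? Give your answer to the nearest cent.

-CHF 21.89

PV(remaining dividends) I = 2.59·e^(−0.0747·12/12) + 5.59·e^(−0.0747·13/12) = 7.5590
Current forward F = (S − I)·e^(rT) = (277.94 − 7.5590)·e^(0.0747·18/12) = 270.3810 × 1.118569 = 302.4398
Value (long) = (F − K)·e^(−rT) = (302.4398 − 326.92) × 0.894000 = -21.8853
Value = -CHF 21.89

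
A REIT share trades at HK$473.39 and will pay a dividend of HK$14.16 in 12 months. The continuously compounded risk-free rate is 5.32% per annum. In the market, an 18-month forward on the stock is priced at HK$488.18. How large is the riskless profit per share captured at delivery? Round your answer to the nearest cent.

HK$9.99 per share

PV(dividends) I = 14.16·e^(−0.0532·12/12) = 13.4264
Fair forward F* = (S − I)·e^(rT) = (473.39 − 13.4264)·e^0.079800 = 459.9636 × 1.083070 = 498.1728
Market HK$488.18 < fair 498.1728: forward underpriced → reverse cash-and-carry (short the stock, invest proceeds at r, pay the dividends, go long the forward).
Profit at T = |F_mkt − F*| = |488.18 − 498.1728| = HK$9.99 per share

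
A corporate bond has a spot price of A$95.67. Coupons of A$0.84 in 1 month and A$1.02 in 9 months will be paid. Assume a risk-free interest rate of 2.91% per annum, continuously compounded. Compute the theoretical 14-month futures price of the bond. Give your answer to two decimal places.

PV(coupons) I = 0.84·e^(−0.0291·1/12) + 1.02·e^(−0.0291·9/12)
I = 0.8380 + 0.9980 = 1.8360
F = (S − I)·e^(rT) = (95.67 − 1.8360) · e^(0.0291·14/12)
= 93.8340 · e^0.033950 = 93.8340 × 1.034533 = A$97.07

A$97.07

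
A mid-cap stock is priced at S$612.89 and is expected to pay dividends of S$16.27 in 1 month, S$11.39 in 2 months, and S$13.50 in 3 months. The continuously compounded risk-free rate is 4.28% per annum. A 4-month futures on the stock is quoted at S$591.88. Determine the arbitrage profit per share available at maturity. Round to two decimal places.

PV(dividends) I = 16.27·e^(−0.0428·1/12) + 11.39·e^(−0.0428·2/12) + 13.50·e^(−0.0428·3/12) = 40.8774
Fair futures F* = (S − I)·e^(rT) = (612.89 − 40.8774)·e^0.014267 = 572.0126 × 1.014369 = 580.2318
Market S$591.88 > fair 580.2318: forward overpriced → cash-and-carry (borrow at r, buy the stock and collect the dividends, short the forward).
Profit at T = |F_mkt − F*| = |591.88 − 580.2318| = S$11.65 per share

S$11.65 per share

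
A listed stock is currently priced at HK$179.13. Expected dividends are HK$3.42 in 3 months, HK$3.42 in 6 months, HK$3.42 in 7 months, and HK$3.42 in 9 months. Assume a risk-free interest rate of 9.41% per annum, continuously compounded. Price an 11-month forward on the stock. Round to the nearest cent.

HK$181.07

PV(dividends) I = 3.42·e^(−0.0941·3/12) + 3.42·e^(−0.0941·6/12) + 3.42·e^(−0.0941·7/12) + 3.42·e^(−0.0941·9/12)
I = 3.3405 + 3.2628 + 3.2373 + 3.1870 = 13.0276
F = (S − I)·e^(rT) = (179.13 − 13.0276) · e^(0.0941·11/12)
= 166.1024 · e^0.086258 = 166.1024 × 1.090088 = HK$181.07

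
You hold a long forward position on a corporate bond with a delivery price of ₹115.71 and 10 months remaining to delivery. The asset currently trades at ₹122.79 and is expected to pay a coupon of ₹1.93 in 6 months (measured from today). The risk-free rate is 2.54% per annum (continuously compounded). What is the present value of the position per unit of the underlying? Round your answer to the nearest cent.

₹7.60

PV(remaining coupons) I = 1.93·e^(−0.0254·6/12) = 1.9056
Current forward F = (S − I)·e^(rT) = (122.79 − 1.9056)·e^(0.0254·10/12) = 120.8844 × 1.021392 = 123.4704
Value (long) = (F − K)·e^(−rT) = (123.4704 − 115.71) × 0.979056 = 7.5979
Value = ₹7.60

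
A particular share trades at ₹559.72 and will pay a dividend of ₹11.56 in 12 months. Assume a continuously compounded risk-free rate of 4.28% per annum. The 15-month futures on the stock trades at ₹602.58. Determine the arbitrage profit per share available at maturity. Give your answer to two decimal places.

PV(dividends) I = 11.56·e^(−0.0428·12/12) = 11.0757
Fair futures F* = (S − I)·e^(rT) = (559.72 − 11.0757)·e^0.053500 = 548.6443 × 1.054957 = 578.7961
Market ₹602.58 > fair 578.7961: forward overpriced → cash-and-carry (borrow at r, buy the stock and collect the dividends, short the forward).
Profit at T = |F_mkt − F*| = |602.58 − 578.7961| = ₹23.78 per share

₹23.78 per share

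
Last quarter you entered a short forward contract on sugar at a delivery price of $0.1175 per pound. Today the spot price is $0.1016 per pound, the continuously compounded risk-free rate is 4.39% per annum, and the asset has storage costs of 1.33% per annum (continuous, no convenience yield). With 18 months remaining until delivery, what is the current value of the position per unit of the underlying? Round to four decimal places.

$0.0064 per pound

Current fair forward for the remaining 18 months: F = S·e^((r + u)·T), (r + u) = 0.0439 + 0.0133 = 0.0572
F = 0.1016 · e^(0.0572 × 18/12) = 0.1016 × 1.089588 = 0.1107
Value of long forward = (F − K)·e^(−rT) = (0.1107 − 0.1175) · e^(−0.0439·18/12)
= -0.0068 × 0.936271 = -0.0064
Short position value = −(long value) = $0.0064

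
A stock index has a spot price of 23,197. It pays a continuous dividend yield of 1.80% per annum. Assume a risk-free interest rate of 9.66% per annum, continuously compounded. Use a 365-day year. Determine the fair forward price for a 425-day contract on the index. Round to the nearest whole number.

25,420

F = S·e^((r − q)T) = 23197 · e^((0.0966 − 0.0180) × 425/365)
= 23197 · e^0.091521 = 23197 × 1.095840
F = 25,420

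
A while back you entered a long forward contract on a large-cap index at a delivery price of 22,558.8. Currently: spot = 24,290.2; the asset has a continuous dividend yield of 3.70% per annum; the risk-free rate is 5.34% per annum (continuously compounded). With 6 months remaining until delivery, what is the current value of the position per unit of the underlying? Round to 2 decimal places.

1880.51

Current fair forward for the remaining 6 months: F = S·e^((r − q)·T), (r − q) = 0.0534 − 0.0370 = 0.0164
F = 24290.2 · e^(0.0164 × 6/12) = 24290.2 × 1.00823371 = 24490.1985
Value of long forward = (F − K)·e^(−rT) = (24490.1985 − 22558.8) · e^(−0.0534·6/12)
= 1931.3985 × 0.97365329 = 1880.51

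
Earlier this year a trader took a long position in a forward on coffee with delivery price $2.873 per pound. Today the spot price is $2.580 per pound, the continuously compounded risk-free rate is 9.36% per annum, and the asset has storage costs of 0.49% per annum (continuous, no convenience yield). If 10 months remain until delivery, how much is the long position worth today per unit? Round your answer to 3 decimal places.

-$0.067 per pound

Current fair forward for the remaining 10 months: F = S·e^((r + u)·T), (r + u) = 0.0936 + 0.0049 = 0.0985
F = 2.580 · e^(0.0985 × 10/12) = 2.580 × 1.085546 = 2.8007
Value of long forward = (F − K)·e^(−rT) = (2.8007 − 2.873) · e^(−0.0936·10/12)
= -0.0723 × 0.924964 = -0.067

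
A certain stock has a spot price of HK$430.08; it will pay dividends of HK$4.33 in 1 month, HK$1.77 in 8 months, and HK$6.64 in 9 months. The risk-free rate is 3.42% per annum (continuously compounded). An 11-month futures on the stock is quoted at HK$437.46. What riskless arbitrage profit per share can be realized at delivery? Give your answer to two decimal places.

PV(dividends) I = 4.33·e^(−0.0342·1/12) + 1.77·e^(−0.0342·8/12) + 6.64·e^(−0.0342·9/12) = 12.5196
Fair futures F* = (S − I)·e^(rT) = (430.08 − 12.5196)·e^0.031350 = 417.5604 × 1.031847 = 430.8584
Market HK$437.46 > fair 430.8584: forward overpriced → cash-and-carry (borrow at r, buy the stock and collect the dividends, short the forward).
Profit at T = |F_mkt − F*| = |437.46 − 430.8584| = HK$6.60 per share

HK$6.60 per share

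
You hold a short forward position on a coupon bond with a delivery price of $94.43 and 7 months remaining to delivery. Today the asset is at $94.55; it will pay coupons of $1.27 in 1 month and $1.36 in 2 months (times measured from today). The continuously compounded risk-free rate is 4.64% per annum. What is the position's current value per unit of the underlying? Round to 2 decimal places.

PV(remaining coupons) I = 1.27·e^(−0.0464·1/12) + 1.36·e^(−0.0464·2/12) = 2.6146
Current forward F = (S − I)·e^(rT) = (94.55 − 2.6146)·e^(0.0464·7/12) = 91.9354 × 1.027436 = 94.4577
Value (long) = (F − K)·e^(−rT) = (94.4577 − 94.43) × 0.973296 = 0.0270
Short position value = −(long value) = -$0.03

-$0.03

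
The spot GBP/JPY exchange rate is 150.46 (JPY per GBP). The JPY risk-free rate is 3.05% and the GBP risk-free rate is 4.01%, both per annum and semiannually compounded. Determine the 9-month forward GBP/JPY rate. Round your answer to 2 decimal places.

By covered interest parity, F = S · (1+r_JPY/2)^(2T) / (1+r_GBP/2)^(2T)
= 150.46 × 1.022962 / 1.030225 = 150.46 × 0.992950
F = 149.40 JPY per GBP

149.40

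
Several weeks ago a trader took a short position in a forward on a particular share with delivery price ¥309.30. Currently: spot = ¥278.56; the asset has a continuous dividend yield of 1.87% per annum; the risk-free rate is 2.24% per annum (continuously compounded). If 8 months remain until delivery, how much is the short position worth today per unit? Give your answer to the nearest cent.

Current fair forward for the remaining 8 months: F = S·e^((r − q)·T), (r − q) = 0.0224 − 0.0187 = 0.0037
F = 278.56 · e^(0.0037 × 8/12) = 278.56 × 1.002470 = 279.2480
Value of long forward = (F − K)·e^(−rT) = (279.2480 − 309.30) · e^(−0.0224·8/12)
= -30.0520 × 0.985178 = -29.61
Short position value = −(long value) = ¥29.61

¥29.61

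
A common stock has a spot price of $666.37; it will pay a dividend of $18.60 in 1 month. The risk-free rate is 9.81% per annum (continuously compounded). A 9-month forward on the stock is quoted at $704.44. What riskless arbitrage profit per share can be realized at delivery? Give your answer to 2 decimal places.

PV(dividends) I = 18.60·e^(−0.0981·1/12) = 18.4486
Fair forward F* = (S − I)·e^(rT) = (666.37 − 18.4486)·e^0.073575 = 647.9214 × 1.076349 = 697.3896
Market $704.44 > fair 697.3896: forward overpriced → cash-and-carry (borrow at r, buy the stock and collect the dividends, short the forward).
Profit at T = |F_mkt − F*| = |704.44 − 697.3896| = $7.05 per share

$7.05 per share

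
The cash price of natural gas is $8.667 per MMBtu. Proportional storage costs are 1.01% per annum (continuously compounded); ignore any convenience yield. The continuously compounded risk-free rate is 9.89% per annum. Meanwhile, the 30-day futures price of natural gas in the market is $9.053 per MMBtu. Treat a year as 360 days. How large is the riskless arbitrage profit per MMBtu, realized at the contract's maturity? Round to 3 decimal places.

$0.307 per MMBtu

Fair futures: F* = S·e^(carry·T), with carry = (r + u) = 0.0989 + 0.0101 = 0.1090
F* = 8.667 · e^(0.1090 × 30/360) = 8.667 · e^0.009083 = 8.667 × 1.009124 = $8.7461
Market $9.053 > fair $8.7461: forward overpriced → cash-and-carry (buy spot, short the forward).
At maturity, profit = |F_mkt − F*| = |9.053 − 8.7461| = $0.307 per MMBtu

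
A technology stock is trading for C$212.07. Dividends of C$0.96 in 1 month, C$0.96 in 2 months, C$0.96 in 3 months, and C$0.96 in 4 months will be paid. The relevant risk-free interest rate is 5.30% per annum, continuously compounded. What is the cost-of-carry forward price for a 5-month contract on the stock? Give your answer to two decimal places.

PV(dividends) I = 0.96·e^(−0.0530·1/12) + 0.96·e^(−0.0530·2/12) + 0.96·e^(−0.0530·3/12) + 0.96·e^(−0.0530·4/12)
I = 0.9558 + 0.9516 + 0.9474 + 0.9432 = 3.7980
F = (S − I)·e^(rT) = (212.07 − 3.7980) · e^(0.0530·5/12)
= 208.2720 · e^0.022083 = 208.2720 × 1.022329 = C$212.92

C$212.92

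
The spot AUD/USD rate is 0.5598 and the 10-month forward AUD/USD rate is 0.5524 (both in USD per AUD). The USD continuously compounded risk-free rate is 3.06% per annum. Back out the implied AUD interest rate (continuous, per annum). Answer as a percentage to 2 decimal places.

4.66%

F = S·e^((r_USD − r_AUD)T) ⇒ r_AUD = r_USD − ln(F/S)/T
ln(0.5524/0.5598) = -0.013307; /(10/12) = -0.015968
r_AUD = 0.0306 + 0.015968 = 0.046568
r_AUD = 4.66%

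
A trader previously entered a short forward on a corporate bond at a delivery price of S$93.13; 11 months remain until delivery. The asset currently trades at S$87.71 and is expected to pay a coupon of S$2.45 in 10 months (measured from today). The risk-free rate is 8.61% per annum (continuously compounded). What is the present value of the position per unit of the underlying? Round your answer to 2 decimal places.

S$0.63

PV(remaining coupons) I = 2.45·e^(−0.0861·10/12) = 2.2804
Current forward F = (S − I)·e^(rT) = (87.71 − 2.2804)·e^(0.0861·11/12) = 85.4296 × 1.082123 = 92.4453
Value (long) = (F − K)·e^(−rT) = (92.4453 − 93.13) × 0.924109 = -0.6327
Short position value = −(long value) = S$0.63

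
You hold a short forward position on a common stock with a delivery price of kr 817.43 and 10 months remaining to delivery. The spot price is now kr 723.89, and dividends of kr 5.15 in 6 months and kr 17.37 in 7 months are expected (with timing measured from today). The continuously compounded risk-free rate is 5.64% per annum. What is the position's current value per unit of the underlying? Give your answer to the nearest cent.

PV(remaining dividends) I = 5.15·e^(−0.0564·6/12) + 17.37·e^(−0.0564·7/12) = 21.8146
Current forward F = (S − I)·e^(rT) = (723.89 − 21.8146)·e^(0.0564·10/12) = 702.0754 × 1.048122 = 735.8607
Value (long) = (F − K)·e^(−rT) = (735.8607 − 817.43) × 0.954087 = -77.8242
Short position value = −(long value) = kr 77.82

kr 77.82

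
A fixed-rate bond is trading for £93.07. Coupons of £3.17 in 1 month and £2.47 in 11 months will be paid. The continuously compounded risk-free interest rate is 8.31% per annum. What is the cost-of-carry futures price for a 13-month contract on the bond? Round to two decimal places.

£95.89

PV(coupons) I = 3.17·e^(−0.0831·1/12) + 2.47·e^(−0.0831·11/12)
I = 3.1481 + 2.2888 = 5.4369
F = (S − I)·e^(rT) = (93.07 − 5.4369) · e^(0.0831·13/12)
= 87.6331 · e^0.090025 = 87.6331 × 1.094202 = £95.89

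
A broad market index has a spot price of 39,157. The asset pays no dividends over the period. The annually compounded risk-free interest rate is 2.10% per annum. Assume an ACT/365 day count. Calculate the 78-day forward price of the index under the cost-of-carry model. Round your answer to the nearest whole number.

39,331

F = S · (1+r)^T
= 39157 × 1.004451
F = 39,331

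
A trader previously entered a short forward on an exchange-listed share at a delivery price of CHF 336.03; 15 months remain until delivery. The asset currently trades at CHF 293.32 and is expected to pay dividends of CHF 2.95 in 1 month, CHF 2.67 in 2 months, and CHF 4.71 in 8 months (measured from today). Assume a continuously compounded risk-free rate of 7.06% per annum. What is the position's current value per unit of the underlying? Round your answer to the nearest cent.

PV(remaining dividends) I = 2.95·e^(−0.0706·1/12) + 2.67·e^(−0.0706·2/12) + 4.71·e^(−0.0706·8/12) = 10.0649
Current forward F = (S − I)·e^(rT) = (293.32 − 10.0649)·e^(0.0706·15/12) = 283.2551 × 1.092261 = 309.3885
Value (long) = (F − K)·e^(−rT) = (309.3885 − 336.03) × 0.915532 = -24.3911
Short position value = −(long value) = CHF 24.39

CHF 24.39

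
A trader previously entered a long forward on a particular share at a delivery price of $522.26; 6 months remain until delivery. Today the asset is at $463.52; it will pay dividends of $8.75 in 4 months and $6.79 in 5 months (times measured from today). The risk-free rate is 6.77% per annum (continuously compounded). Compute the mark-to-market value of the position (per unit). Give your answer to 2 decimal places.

-$56.51

PV(remaining dividends) I = 8.75·e^(−0.0677·4/12) + 6.79·e^(−0.0677·5/12) = 15.1559
Current forward F = (S − I)·e^(rT) = (463.52 − 15.1559)·e^(0.0677·6/12) = 448.3641 × 1.034429 = 463.8008
Value (long) = (F − K)·e^(−rT) = (463.8008 − 522.26) × 0.966717 = -56.5135
Value = -$56.51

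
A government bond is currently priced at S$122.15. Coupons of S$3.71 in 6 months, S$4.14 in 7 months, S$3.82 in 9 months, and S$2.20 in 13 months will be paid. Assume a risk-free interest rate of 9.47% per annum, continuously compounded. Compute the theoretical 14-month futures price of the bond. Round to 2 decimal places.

PV(coupons) I = 3.71·e^(−0.0947·6/12) + 4.14·e^(−0.0947·7/12) + 3.82·e^(−0.0947·9/12) + 2.20·e^(−0.0947·13/12)
I = 3.5384 + 3.9175 + 3.5581 + 1.9855 = 12.9995
F = (S − I)·e^(rT) = (122.15 − 12.9995) · e^(0.0947·14/12)
= 109.1505 · e^0.110483 = 109.1505 × 1.116817 = S$121.90

S$121.90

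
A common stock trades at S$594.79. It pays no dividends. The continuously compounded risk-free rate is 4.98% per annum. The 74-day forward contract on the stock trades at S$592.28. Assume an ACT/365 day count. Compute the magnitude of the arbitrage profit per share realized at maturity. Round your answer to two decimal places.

Fair forward: F* = S·e^(carry·T), with carry = r = 0.0498
F* = 594.79 · e^(0.0498 × 74/365) = 594.79 · e^0.010096 = 594.79 × 1.010147 = S$600.8253
Market S$592.28 < fair S$600.8253: forward underpriced → reverse cash-and-carry (short spot, go long the forward).
At maturity, profit = |F_mkt − F*| = |592.28 − 600.8253| = S$8.55 per share

S$8.55 per share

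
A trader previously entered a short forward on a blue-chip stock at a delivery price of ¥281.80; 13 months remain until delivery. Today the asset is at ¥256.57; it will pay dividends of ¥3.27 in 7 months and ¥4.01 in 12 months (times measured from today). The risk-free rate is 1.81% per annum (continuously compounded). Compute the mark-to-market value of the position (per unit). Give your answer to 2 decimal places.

PV(remaining dividends) I = 3.27·e^(−0.0181·7/12) + 4.01·e^(−0.0181·12/12) = 7.1737
Current forward F = (S − I)·e^(rT) = (256.57 − 7.1737)·e^(0.0181·13/12) = 249.3963 × 1.019802 = 254.3348
Value (long) = (F − K)·e^(−rT) = (254.3348 − 281.80) × 0.980583 = -26.9319
Short position value = −(long value) = ¥26.93

¥26.93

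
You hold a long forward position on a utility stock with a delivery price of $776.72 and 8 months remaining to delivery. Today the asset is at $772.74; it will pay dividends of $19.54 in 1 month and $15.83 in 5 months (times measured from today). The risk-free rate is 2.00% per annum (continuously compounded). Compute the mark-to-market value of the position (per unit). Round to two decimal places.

-$28.90

PV(remaining dividends) I = 19.54·e^(−0.0200·1/12) + 15.83·e^(−0.0200·5/12) = 35.2061
Current forward F = (S − I)·e^(rT) = (772.74 − 35.2061)·e^(0.0200·8/12) = 737.5339 × 1.013423 = 747.4338
Value (long) = (F − K)·e^(−rT) = (747.4338 − 776.72) × 0.986755 = -28.8983
Value = -$28.90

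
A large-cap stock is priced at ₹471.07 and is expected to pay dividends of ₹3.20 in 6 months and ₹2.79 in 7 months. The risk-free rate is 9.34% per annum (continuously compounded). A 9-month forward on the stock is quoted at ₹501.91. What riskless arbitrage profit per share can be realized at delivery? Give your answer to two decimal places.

PV(dividends) I = 3.20·e^(−0.0934·6/12) + 2.79·e^(−0.0934·7/12) = 5.6961
Fair forward F* = (S − I)·e^(rT) = (471.07 − 5.6961)·e^0.070050 = 465.3739 × 1.072562 = 499.1424
Market ₹501.91 > fair 499.1424: forward overpriced → cash-and-carry (borrow at r, buy the stock and collect the dividends, short the forward).
Profit at T = |F_mkt − F*| = |501.91 − 499.1424| = ₹2.77 per share

₹2.77 per share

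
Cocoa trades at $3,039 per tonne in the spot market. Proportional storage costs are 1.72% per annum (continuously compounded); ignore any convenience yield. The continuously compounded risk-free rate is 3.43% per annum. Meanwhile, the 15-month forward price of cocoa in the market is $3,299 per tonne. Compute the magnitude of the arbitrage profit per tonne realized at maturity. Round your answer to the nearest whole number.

Fair forward: F* = S·e^(carry·T), with carry = (r + u) = 0.0343 + 0.0172 = 0.0515
F* = 3039 · e^(0.0515 × 15/12) = 3039 · e^0.064375 = 3039 × 1.066492 = $3241.0692
Market $3299 > fair $3241.0692: forward overpriced → cash-and-carry (buy spot, short the forward).
At maturity, profit = |F_mkt − F*| = |3299 − 3241.0692| = $58 per tonne

$58 per tonne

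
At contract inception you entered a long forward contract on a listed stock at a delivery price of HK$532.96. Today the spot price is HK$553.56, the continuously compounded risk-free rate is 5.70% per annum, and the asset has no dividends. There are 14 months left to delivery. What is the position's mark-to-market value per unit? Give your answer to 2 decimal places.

HK$54.89

Current fair forward for the remaining 14 months: F = S·e^(r·T), r = 0.0570
F = 553.56 · e^(0.0570 × 14/12) = 553.56 × 1.068761 = 591.6233
Value of long forward = (F − K)·e^(−rT) = (591.6233 − 532.96) · e^(−0.0570·14/12)
= 58.6633 × 0.935663 = 54.89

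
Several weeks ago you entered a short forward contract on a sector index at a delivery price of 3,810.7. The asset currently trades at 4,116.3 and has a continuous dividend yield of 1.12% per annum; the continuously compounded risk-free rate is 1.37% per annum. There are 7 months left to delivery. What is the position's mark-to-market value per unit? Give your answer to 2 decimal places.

-309.13

Current fair forward for the remaining 7 months: F = S·e^((r − q)·T), (r − q) = 0.0137 − 0.0112 = 0.0025
F = 4116.3 · e^(0.0025 × 7/12) = 4116.3 × 1.00145940 = 4122.3073
Value of long forward = (F − K)·e^(−rT) = (4122.3073 − 3810.7) · e^(−0.0137·7/12)
= 311.6073 × 0.99204018 = 309.13
Short position value = −(long value) = -309.13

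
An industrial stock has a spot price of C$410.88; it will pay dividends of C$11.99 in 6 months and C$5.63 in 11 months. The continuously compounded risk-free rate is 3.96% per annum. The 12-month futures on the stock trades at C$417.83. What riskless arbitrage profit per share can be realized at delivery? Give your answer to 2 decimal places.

C$8.23 per share

PV(dividends) I = 11.99·e^(−0.0396·6/12) + 5.63·e^(−0.0396·11/12) = 17.1842
Fair futures F* = (S − I)·e^(rT) = (410.88 − 17.1842)·e^0.039600 = 393.6958 × 1.040395 = 409.5991
Market C$417.83 > fair 409.5991: forward overpriced → cash-and-carry (borrow at r, buy the stock and collect the dividends, short the forward).
Profit at T = |F_mkt − F*| = |417.83 − 409.5991| = C$8.23 per share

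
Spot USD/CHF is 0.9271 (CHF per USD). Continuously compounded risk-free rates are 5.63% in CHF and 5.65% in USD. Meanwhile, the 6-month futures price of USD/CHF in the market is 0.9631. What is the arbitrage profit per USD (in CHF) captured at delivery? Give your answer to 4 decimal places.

0.0361 per USD (in CHF)

Fair futures: F* = S·e^(carry·T), with carry = (r_CHF − r_USD) = 0.0563 − 0.0565 = -0.0002
F* = 0.9271 · e^(-0.0002 × 6/12) = 0.9271 · e^-0.000100 = 0.9271 × 0.999900 = 0.9270
Market 0.9631 > fair 0.9270: forward overpriced → cash-and-carry (buy spot, short the forward).
At maturity, profit = |F_mkt − F*| = |0.9631 − 0.9270| = 0.0361 per USD (in CHF)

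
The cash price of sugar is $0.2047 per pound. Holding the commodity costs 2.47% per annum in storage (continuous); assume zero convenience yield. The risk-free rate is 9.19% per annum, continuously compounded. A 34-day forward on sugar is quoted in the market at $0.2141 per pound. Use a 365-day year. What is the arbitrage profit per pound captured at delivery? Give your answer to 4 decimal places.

Fair forward: F* = S·e^(carry·T), with carry = (r + u) = 0.0919 + 0.0247 = 0.1166
F* = 0.2047 · e^(0.1166 × 34/365) = 0.2047 · e^0.010861 = 0.2047 × 1.010920 = $0.2069
Market $0.2141 > fair $0.2069: forward overpriced → cash-and-carry (buy spot, short the forward).
At maturity, profit = |F_mkt − F*| = |0.2141 − 0.2069| = $0.0072 per pound

$0.0072 per pound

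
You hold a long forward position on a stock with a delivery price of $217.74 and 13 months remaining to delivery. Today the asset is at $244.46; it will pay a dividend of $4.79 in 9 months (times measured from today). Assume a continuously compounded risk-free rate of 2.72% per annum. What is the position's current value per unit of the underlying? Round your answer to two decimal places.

$28.35

PV(remaining dividends) I = 4.79·e^(−0.0272·9/12) = 4.6933
Current forward F = (S − I)·e^(rT) = (244.46 − 4.6933)·e^(0.0272·13/12) = 239.7667 × 1.029905 = 246.9369
Value (long) = (F − K)·e^(−rT) = (246.9369 − 217.74) × 0.970963 = 28.3491
Value = $28.35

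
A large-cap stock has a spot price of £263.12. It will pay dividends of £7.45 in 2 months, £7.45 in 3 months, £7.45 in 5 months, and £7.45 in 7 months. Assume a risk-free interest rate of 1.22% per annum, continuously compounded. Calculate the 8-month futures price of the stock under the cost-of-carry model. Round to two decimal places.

PV(dividends) I = 7.45·e^(−0.0122·2/12) + 7.45·e^(−0.0122·3/12) + 7.45·e^(−0.0122·5/12) + 7.45·e^(−0.0122·7/12)
I = 7.4349 + 7.4273 + 7.4122 + 7.3972 = 29.6716
F = (S − I)·e^(rT) = (263.12 − 29.6716) · e^(0.0122·8/12)
= 233.4484 · e^0.008133 = 233.4484 × 1.008166 = £235.35

£235.35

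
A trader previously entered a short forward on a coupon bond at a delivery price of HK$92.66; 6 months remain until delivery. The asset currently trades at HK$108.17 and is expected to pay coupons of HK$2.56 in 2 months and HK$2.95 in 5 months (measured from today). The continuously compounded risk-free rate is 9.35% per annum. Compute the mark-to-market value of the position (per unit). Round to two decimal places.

PV(remaining coupons) I = 2.56·e^(−0.0935·2/12) + 2.95·e^(−0.0935·5/12) = 5.3577
Current forward F = (S − I)·e^(rT) = (108.17 − 5.3577)·e^(0.0935·6/12) = 102.8123 × 1.047860 = 107.7329
Value (long) = (F − K)·e^(−rT) = (107.7329 − 92.66) × 0.954326 = 14.3845
Short position value = −(long value) = -HK$14.38

-HK$14.38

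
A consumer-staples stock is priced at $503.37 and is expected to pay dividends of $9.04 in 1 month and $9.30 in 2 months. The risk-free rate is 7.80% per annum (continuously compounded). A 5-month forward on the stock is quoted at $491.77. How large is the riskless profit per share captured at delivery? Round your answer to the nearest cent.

PV(dividends) I = 9.04·e^(−0.0780·1/12) + 9.30·e^(−0.0780·2/12) = 18.1613
Fair forward F* = (S − I)·e^(rT) = (503.37 − 18.1613)·e^0.032500 = 485.2087 × 1.033034 = 501.2371
Market $491.77 < fair 501.2371: forward underpriced → reverse cash-and-carry (short the stock, invest proceeds at r, pay the dividends, go long the forward).
Profit at T = |F_mkt − F*| = |491.77 − 501.2371| = $9.47 per share

$9.47 per share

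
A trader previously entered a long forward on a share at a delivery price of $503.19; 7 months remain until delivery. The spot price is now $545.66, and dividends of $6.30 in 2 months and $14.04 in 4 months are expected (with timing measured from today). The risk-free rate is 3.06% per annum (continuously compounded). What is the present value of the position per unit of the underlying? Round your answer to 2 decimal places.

$31.21

PV(remaining dividends) I = 6.30·e^(−0.0306·2/12) + 14.04·e^(−0.0306·4/12) = 20.1655
Current forward F = (S − I)·e^(rT) = (545.66 − 20.1655)·e^(0.0306·7/12) = 525.4945 × 1.018010 = 534.9587
Value (long) = (F − K)·e^(−rT) = (534.9587 − 503.19) × 0.982308 = 31.2066
Value = $31.21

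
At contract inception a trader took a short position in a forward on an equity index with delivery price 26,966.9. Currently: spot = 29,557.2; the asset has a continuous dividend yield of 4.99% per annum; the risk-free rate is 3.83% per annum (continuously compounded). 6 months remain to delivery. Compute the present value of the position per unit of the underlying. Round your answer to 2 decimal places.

Current fair forward for the remaining 6 months: F = S·e^((r − q)·T), (r − q) = 0.0383 − 0.0499 = -0.0116
F = 29557.2 · e^(-0.0116 × 6/12) = 29557.2 × 0.99421679 = 29386.2645
Value of long forward = (F − K)·e^(−rT) = (29386.2645 − 26966.9) · e^(−0.0383·6/12)
= 2419.3645 × 0.98103220 = 2373.47
Short position value = −(long value) = -2373.47

-2373.47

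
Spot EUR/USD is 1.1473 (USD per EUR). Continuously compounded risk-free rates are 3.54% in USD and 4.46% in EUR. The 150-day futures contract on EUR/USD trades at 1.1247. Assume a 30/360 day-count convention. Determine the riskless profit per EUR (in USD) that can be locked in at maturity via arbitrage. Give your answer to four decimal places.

0.0182 per EUR (in USD)

Fair futures: F* = S·e^(carry·T), with carry = (r_USD − r_EUR) = 0.0354 − 0.0446 = -0.0092
F* = 1.1473 · e^(-0.0092 × 150/360) = 1.1473 · e^-0.003833 = 1.1473 × 0.996174 = 1.1429
Market 1.1247 < fair 1.1429: forward underpriced → reverse cash-and-carry (short spot, go long the forward).
At maturity, profit = |F_mkt − F*| = |1.1247 − 1.1429| = 0.0182 per EUR (in USD)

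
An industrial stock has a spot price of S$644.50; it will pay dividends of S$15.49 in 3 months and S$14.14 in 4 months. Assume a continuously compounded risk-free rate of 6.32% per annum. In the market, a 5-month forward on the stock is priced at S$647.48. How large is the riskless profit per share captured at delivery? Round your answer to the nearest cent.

S$15.65 per share

PV(dividends) I = 15.49·e^(−0.0632·3/12) + 14.14·e^(−0.0632·4/12) = 29.0924
Fair forward F* = (S − I)·e^(rT) = (644.50 − 29.0924)·e^0.026333 = 615.4076 × 1.026683 = 631.8285
Market S$647.48 > fair 631.8285: forward overpriced → cash-and-carry (borrow at r, buy the stock and collect the dividends, short the forward).
Profit at T = |F_mkt − F*| = |647.48 − 631.8285| = S$15.65 per share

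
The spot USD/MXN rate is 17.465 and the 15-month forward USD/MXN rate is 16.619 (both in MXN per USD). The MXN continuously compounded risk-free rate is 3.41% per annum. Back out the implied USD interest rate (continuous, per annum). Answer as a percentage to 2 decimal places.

F = S·e^((r_MXN − r_USD)T) ⇒ r_USD = r_MXN − ln(F/S)/T
ln(16.619/17.465) = -0.049652; /(15/12) = -0.039722
r_USD = 0.0341 + 0.039722 = 0.073822
r_USD = 7.38%

7.38%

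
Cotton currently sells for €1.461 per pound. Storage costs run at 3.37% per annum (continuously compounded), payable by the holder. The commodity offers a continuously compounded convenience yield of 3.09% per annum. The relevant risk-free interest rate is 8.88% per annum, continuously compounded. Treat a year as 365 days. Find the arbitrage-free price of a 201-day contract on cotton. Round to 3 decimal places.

€1.537 per pound

Net carry = r + u − y = 0.0888 + 0.0337 − 0.0309 = 0.0916
F = S·e^((r+u−y)T) = 1.461 · e^(0.0916 × 201/365) = 1.461 · e^0.050443
= 1.461 × 1.051737 = €1.537 per pound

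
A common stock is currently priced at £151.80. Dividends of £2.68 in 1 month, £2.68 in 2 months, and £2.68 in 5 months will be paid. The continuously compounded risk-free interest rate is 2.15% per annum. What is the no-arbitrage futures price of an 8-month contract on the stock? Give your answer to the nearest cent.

PV(dividends) I = 2.68·e^(−0.0215·1/12) + 2.68·e^(−0.0215·2/12) + 2.68·e^(−0.0215·5/12)
I = 2.6752 + 2.6704 + 2.6561 = 8.0017
F = (S − I)·e^(rT) = (151.80 − 8.0017) · e^(0.0215·8/12)
= 143.7983 · e^0.014333 = 143.7983 × 1.014436 = £145.87

£145.87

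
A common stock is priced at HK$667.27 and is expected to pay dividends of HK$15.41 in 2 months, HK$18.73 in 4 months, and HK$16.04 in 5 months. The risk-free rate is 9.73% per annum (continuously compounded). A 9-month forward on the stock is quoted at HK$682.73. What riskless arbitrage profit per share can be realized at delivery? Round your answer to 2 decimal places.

HK$17.33 per share

PV(dividends) I = 15.41·e^(−0.0973·2/12) + 18.73·e^(−0.0973·4/12) + 16.04·e^(−0.0973·5/12) = 48.6971
Fair forward F* = (S − I)·e^(rT) = (667.27 − 48.6971)·e^0.072975 = 618.5729 × 1.075704 = 665.4013
Market HK$682.73 > fair 665.4013: forward overpriced → cash-and-carry (borrow at r, buy the stock and collect the dividends, short the forward).
Profit at T = |F_mkt − F*| = |682.73 − 665.4013| = HK$17.33 per share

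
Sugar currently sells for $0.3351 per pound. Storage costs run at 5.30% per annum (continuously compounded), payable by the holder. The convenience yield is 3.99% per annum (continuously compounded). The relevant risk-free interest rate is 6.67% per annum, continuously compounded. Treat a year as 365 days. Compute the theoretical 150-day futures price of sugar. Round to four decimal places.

$0.3463 per pound

Net carry = r + u − y = 0.0667 + 0.0530 − 0.0399 = 0.0798
F = S·e^((r+u−y)T) = 0.3351 · e^(0.0798 × 150/365) = 0.3351 · e^0.032795
= 0.3351 × 1.033339 = $0.3463 per pound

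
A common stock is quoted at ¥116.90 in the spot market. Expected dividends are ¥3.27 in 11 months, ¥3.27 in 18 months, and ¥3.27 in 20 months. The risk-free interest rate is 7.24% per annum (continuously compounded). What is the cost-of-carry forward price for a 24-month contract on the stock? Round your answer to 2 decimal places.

¥124.84

PV(dividends) I = 3.27·e^(−0.0724·11/12) + 3.27·e^(−0.0724·18/12) + 3.27·e^(−0.0724·20/12)
I = 3.0600 + 2.9335 + 2.8983 = 8.8918
F = (S − I)·e^(rT) = (116.90 − 8.8918) · e^(0.0724·24/12)
= 108.0082 · e^0.144800 = 108.0082 × 1.155808 = ¥124.84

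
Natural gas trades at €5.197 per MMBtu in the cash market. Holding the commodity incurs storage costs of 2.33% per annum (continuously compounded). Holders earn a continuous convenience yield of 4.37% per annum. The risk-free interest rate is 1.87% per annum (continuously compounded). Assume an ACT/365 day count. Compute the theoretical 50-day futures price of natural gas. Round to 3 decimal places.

Net carry = r + u − y = 0.0187 + 0.0233 − 0.0437 = -0.0017
F = S·e^((r+u−y)T) = 5.197 · e^(-0.0017 × 50/365) = 5.197 · e^-0.000233
= 5.197 × 0.999767 = €5.196 per MMBtu

€5.196 per MMBtu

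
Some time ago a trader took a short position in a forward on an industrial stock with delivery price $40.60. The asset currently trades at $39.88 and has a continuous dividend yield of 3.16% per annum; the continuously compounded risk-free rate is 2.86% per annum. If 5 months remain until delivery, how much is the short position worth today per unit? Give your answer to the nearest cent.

$0.76

Current fair forward for the remaining 5 months: F = S·e^((r − q)·T), (r − q) = 0.0286 − 0.0316 = -0.0030
F = 39.88 · e^(-0.0030 × 5/12) = 39.88 × 0.998751 = 39.8302
Value of long forward = (F − K)·e^(−rT) = (39.8302 − 40.60) · e^(−0.0286·5/12)
= -0.7698 × 0.988154 = -0.76
Short position value = −(long value) = $0.76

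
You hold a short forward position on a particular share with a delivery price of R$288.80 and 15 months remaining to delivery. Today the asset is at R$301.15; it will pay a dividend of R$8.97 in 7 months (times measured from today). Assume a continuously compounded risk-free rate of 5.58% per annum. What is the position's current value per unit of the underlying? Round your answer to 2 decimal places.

-R$23.12

PV(remaining dividends) I = 8.97·e^(−0.0558·7/12) = 8.6827
Current forward F = (S − I)·e^(rT) = (301.15 − 8.6827)·e^(0.0558·15/12) = 292.4673 × 1.072240 = 313.5951
Value (long) = (F − K)·e^(−rT) = (313.5951 − 288.80) × 0.932627 = 23.1246
Short position value = −(long value) = -R$23.12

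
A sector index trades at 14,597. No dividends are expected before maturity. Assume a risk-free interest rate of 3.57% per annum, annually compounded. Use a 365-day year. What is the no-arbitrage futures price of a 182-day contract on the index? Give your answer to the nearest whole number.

14,855

F = S · (1+r)^T
= 14597 × 1.017645
F = 14,855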